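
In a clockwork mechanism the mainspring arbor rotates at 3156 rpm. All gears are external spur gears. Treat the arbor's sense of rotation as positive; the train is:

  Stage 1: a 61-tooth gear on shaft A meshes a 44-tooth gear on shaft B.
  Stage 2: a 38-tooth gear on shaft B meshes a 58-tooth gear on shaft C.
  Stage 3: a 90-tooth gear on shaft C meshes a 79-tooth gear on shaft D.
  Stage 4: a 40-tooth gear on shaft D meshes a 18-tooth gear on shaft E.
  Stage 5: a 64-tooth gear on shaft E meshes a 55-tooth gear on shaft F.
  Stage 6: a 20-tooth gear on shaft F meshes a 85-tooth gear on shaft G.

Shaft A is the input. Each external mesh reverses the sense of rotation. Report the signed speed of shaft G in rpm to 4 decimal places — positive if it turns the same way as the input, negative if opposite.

Stage 1 [61T→44T]: ω = 3156.0000×61/44 = 4375.3636 rpm, dir flips to −; running = −4375.3636
Stage 2 [38T→58T]: ω = 4375.3636×38/58 = 2866.6176 rpm, dir flips to +; running = +2866.6176
Stage 3 [90T→79T]: ω = 2866.6176×90/79 = 3265.7668 rpm, dir flips to −; running = −3265.7668
Stage 4 [40T→18T]: ω = 3265.7668×40/18 = 7257.2596 rpm, dir flips to +; running = +7257.2596
Stage 5 [64T→55T]: ω = 7257.2596×64/55 = 8444.8112 rpm, dir flips to −; running = −8444.8112
Stage 6 [20T→85T]: ω = 8444.8112×20/85 = 1987.0144 rpm, dir flips to +; running = +1987.0144

+1987.0144 rpm (same as input, |ω| = 1987.0144 rpm)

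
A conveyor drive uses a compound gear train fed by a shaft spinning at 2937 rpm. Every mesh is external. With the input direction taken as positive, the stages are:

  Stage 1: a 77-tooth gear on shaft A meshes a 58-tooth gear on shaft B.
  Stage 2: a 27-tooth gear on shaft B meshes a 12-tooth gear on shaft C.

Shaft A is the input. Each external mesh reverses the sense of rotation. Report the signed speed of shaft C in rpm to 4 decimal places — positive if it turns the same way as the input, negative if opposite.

Stage 1 [77T→58T]: ω = 2937.0000×77/58 = 3899.1207 rpm, dir flips to −; running = −3899.1207
Stage 2 [27T→12T]: ω = 3899.1207×27/12 = 8773.0216 rpm, dir flips to +; running = +8773.0216

+8773.0216 rpm (same as input, |ω| = 8773.0216 rpm)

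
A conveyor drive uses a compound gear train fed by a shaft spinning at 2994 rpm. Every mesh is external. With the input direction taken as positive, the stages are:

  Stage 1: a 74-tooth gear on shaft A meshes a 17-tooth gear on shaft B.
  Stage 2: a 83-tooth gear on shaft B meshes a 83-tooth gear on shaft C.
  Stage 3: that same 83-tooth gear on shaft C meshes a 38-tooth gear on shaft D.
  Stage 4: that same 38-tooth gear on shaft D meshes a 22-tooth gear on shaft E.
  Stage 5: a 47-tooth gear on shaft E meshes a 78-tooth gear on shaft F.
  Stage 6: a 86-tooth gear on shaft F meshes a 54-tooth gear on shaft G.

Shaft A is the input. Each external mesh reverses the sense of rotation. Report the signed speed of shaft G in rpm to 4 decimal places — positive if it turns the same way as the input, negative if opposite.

+47184.3474 rpm (same as input, |ω| = 47184.3474 rpm)

Stage 1 [74T→17T]: ω = 2994.0000×74/17 = 13032.7059 rpm, dir flips to −; running = −13032.7059
Stage 2 [83T→83T]: ω = 13032.7059×83/83 = 13032.7059 rpm, dir flips to +; running = +13032.7059
Stage 3 [83T→38T]: ω = 13032.7059×83/38 = 28466.1734 rpm, dir flips to −; running = −28466.1734
Stage 4 [38T→22T]: ω = 28466.1734×38/22 = 49168.8449 rpm, dir flips to +; running = +49168.8449
Stage 5 [47T→78T]: ω = 49168.8449×47/78 = 29627.3809 rpm, dir flips to −; running = −29627.3809
Stage 6 [86T→54T]: ω = 29627.3809×86/54 = 47184.3474 rpm, dir flips to +; running = +47184.3474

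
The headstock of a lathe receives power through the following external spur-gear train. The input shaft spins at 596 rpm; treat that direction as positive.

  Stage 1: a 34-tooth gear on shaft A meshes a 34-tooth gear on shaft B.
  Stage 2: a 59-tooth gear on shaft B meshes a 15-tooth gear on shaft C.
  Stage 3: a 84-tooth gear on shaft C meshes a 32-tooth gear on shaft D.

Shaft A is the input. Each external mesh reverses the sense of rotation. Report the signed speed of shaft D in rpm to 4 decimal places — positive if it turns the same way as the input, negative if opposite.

Stage 1 [34T→34T]: ω = 596.0000×34/34 = 596.0000 rpm, dir flips to −; running = −596.0000
Stage 2 [59T→15T]: ω = 596.0000×59/15 = 2344.2667 rpm, dir flips to +; running = +2344.2667
Stage 3 [84T→32T]: ω = 2344.2667×84/32 = 6153.7000 rpm, dir flips to −; running = −6153.7000

-6153.7000 rpm (opposite to input, |ω| = 6153.7000 rpm)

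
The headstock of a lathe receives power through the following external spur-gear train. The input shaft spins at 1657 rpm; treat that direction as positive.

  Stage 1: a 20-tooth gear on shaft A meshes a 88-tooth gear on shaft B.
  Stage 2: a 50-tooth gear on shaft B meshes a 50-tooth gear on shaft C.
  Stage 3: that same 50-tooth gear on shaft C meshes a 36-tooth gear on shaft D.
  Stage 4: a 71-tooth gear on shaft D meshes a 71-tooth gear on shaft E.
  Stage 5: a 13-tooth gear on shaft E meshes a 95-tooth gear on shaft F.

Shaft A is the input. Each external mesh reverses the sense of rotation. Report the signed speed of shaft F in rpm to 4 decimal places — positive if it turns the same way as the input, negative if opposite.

Stage 1 [20T→88T]: ω = 1657.0000×20/88 = 376.5909 rpm, dir flips to −; running = −376.5909
Stage 2 [50T→50T]: ω = 376.5909×50/50 = 376.5909 rpm, dir flips to +; running = +376.5909
Stage 3 [50T→36T]: ω = 376.5909×50/36 = 523.0429 rpm, dir flips to −; running = −523.0429
Stage 4 [71T→71T]: ω = 523.0429×71/71 = 523.0429 rpm, dir flips to +; running = +523.0429
Stage 5 [13T→95T]: ω = 523.0429×13/95 = 71.5743 rpm, dir flips to −; running = −71.5743

-71.5743 rpm (opposite to input, |ω| = 71.5743 rpm)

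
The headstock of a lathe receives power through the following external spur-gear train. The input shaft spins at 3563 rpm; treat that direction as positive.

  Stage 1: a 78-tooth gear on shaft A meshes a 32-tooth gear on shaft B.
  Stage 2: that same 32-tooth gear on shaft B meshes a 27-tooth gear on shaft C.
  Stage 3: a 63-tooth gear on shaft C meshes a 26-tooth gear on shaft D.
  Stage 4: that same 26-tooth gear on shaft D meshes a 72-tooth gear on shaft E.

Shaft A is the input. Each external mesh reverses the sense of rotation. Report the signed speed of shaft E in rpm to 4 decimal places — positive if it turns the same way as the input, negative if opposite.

+9006.4722 rpm (same as input, |ω| = 9006.4722 rpm)

Stage 1 [78T→32T]: ω = 3563.0000×78/32 = 8684.8125 rpm, dir flips to −; running = −8684.8125
Stage 2 [32T→27T]: ω = 8684.8125×32/27 = 10293.1111 rpm, dir flips to +; running = +10293.1111
Stage 3 [63T→26T]: ω = 10293.1111×63/26 = 24941.0000 rpm, dir flips to −; running = −24941.0000
Stage 4 [26T→72T]: ω = 24941.0000×26/72 = 9006.4722 rpm, dir flips to +; running = +9006.4722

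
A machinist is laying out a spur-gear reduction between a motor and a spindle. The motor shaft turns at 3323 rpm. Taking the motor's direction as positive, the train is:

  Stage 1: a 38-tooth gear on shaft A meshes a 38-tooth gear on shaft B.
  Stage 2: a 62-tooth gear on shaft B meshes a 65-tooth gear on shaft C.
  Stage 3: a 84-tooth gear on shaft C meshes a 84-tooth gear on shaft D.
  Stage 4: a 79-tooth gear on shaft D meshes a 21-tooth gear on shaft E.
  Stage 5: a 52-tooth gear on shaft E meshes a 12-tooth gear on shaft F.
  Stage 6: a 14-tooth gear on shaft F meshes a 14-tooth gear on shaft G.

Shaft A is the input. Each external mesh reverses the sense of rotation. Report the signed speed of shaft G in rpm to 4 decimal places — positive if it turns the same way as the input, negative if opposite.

Stage 1 [38T→38T]: ω = 3323.0000×38/38 = 3323.0000 rpm, dir flips to −; running = −3323.0000
Stage 2 [62T→65T]: ω = 3323.0000×62/65 = 3169.6308 rpm, dir flips to +; running = +3169.6308
Stage 3 [84T→84T]: ω = 3169.6308×84/84 = 3169.6308 rpm, dir flips to −; running = −3169.6308
Stage 4 [79T→21T]: ω = 3169.6308×79/21 = 11923.8491 rpm, dir flips to +; running = +11923.8491
Stage 5 [52T→12T]: ω = 11923.8491×52/12 = 51670.0127 rpm, dir flips to −; running = −51670.0127
Stage 6 [14T→14T]: ω = 51670.0127×14/14 = 51670.0127 rpm, dir flips to +; running = +51670.0127

+51670.0127 rpm (same as input, |ω| = 51670.0127 rpm)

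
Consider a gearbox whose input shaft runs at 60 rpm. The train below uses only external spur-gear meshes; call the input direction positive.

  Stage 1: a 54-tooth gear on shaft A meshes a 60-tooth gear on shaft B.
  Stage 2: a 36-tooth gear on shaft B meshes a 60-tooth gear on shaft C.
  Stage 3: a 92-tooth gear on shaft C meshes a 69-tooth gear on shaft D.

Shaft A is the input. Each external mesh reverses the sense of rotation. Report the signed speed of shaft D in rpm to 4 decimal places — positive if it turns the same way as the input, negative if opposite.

-43.2000 rpm (opposite to input, |ω| = 43.2000 rpm)

Stage 1 [54T→60T]: ω = 60.0000×54/60 = 54.0000 rpm, dir flips to −; running = −54.0000
Stage 2 [36T→60T]: ω = 54.0000×36/60 = 32.4000 rpm, dir flips to +; running = +32.4000
Stage 3 [92T→69T]: ω = 32.4000×92/69 = 43.2000 rpm, dir flips to −; running = −43.2000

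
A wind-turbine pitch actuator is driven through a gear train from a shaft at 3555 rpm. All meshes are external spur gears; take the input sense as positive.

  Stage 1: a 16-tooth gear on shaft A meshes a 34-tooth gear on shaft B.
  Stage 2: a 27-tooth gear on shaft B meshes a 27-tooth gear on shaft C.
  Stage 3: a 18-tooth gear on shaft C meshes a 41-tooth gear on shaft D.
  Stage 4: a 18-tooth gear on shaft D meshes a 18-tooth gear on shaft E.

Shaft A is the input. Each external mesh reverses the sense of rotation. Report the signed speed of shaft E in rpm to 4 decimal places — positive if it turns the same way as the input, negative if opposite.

+734.4620 rpm (same as input, |ω| = 734.4620 rpm)

Stage 1 [16T→34T]: ω = 3555.0000×16/34 = 1672.9412 rpm, dir flips to −; running = −1672.9412
Stage 2 [27T→27T]: ω = 1672.9412×27/27 = 1672.9412 rpm, dir flips to +; running = +1672.9412
Stage 3 [18T→41T]: ω = 1672.9412×18/41 = 734.4620 rpm, dir flips to −; running = −734.4620
Stage 4 [18T→18T]: ω = 734.4620×18/18 = 734.4620 rpm, dir flips to +; running = +734.4620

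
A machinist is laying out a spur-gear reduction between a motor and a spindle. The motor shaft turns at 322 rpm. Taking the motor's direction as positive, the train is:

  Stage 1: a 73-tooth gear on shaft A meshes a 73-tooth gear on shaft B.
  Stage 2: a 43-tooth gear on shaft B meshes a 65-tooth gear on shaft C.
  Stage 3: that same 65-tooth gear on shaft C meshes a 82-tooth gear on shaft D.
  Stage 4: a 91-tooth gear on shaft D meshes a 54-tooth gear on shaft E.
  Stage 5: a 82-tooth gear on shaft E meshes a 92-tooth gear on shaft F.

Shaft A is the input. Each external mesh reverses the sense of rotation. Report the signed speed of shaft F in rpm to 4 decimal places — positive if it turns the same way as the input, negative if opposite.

-253.6204 rpm (opposite to input, |ω| = 253.6204 rpm)

Stage 1 [73T→73T]: ω = 322.0000×73/73 = 322.0000 rpm, dir flips to −; running = −322.0000
Stage 2 [43T→65T]: ω = 322.0000×43/65 = 213.0154 rpm, dir flips to +; running = +213.0154
Stage 3 [65T→82T]: ω = 213.0154×65/82 = 168.8537 rpm, dir flips to −; running = −168.8537
Stage 4 [91T→54T]: ω = 168.8537×91/54 = 284.5497 rpm, dir flips to +; running = +284.5497
Stage 5 [82T→92T]: ω = 284.5497×82/92 = 253.6204 rpm, dir flips to −; running = −253.6204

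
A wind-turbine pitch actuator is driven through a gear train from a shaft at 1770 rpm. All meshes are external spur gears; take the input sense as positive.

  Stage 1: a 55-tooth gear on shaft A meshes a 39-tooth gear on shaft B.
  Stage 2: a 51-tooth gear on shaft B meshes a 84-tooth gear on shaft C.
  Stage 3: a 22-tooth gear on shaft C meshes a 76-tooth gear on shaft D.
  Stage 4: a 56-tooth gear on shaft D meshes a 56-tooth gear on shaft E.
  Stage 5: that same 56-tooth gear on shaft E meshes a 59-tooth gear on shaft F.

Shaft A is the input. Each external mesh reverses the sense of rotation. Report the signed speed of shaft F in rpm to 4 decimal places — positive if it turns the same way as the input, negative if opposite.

Stage 1 [55T→39T]: ω = 1770.0000×55/39 = 2496.1538 rpm, dir flips to −; running = −2496.1538
Stage 2 [51T→84T]: ω = 2496.1538×51/84 = 1515.5220 rpm, dir flips to +; running = +1515.5220
Stage 3 [22T→76T]: ω = 1515.5220×22/76 = 438.7037 rpm, dir flips to −; running = −438.7037
Stage 4 [56T→56T]: ω = 438.7037×56/56 = 438.7037 rpm, dir flips to +; running = +438.7037
Stage 5 [56T→59T]: ω = 438.7037×56/59 = 416.3968 rpm, dir flips to −; running = −416.3968

-416.3968 rpm (opposite to input, |ω| = 416.3968 rpm)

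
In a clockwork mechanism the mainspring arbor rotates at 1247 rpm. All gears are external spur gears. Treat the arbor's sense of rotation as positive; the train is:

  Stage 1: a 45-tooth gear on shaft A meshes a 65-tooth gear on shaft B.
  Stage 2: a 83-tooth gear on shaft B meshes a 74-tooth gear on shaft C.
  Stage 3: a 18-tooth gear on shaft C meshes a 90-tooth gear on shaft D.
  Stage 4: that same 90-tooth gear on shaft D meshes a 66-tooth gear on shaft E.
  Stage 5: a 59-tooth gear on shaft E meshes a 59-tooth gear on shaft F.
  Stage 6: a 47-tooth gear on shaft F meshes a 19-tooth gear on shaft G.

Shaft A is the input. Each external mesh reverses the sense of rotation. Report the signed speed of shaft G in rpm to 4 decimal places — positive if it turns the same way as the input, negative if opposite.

Stage 1 [45T→65T]: ω = 1247.0000×45/65 = 863.3077 rpm, dir flips to −; running = −863.3077
Stage 2 [83T→74T]: ω = 863.3077×83/74 = 968.3046 rpm, dir flips to +; running = +968.3046
Stage 3 [18T→90T]: ω = 968.3046×18/90 = 193.6609 rpm, dir flips to −; running = −193.6609
Stage 4 [90T→66T]: ω = 193.6609×90/66 = 264.0831 rpm, dir flips to +; running = +264.0831
Stage 5 [59T→59T]: ω = 264.0831×59/59 = 264.0831 rpm, dir flips to −; running = −264.0831
Stage 6 [47T→19T]: ω = 264.0831×47/19 = 653.2581 rpm, dir flips to +; running = +653.2581

+653.2581 rpm (same as input, |ω| = 653.2581 rpm)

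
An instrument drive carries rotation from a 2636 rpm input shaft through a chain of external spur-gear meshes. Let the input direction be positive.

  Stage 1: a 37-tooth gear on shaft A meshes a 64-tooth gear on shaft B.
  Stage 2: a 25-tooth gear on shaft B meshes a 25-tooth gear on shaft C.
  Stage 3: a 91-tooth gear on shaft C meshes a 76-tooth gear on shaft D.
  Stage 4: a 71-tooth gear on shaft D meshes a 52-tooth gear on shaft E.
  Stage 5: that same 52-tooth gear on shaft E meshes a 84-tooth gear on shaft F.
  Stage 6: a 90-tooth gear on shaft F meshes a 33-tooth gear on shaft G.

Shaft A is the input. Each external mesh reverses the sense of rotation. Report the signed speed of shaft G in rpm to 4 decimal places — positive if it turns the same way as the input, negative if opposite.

Stage 1 [37T→64T]: ω = 2636.0000×37/64 = 1523.9375 rpm, dir flips to −; running = −1523.9375
Stage 2 [25T→25T]: ω = 1523.9375×25/25 = 1523.9375 rpm, dir flips to +; running = +1523.9375
Stage 3 [91T→76T]: ω = 1523.9375×91/76 = 1824.7146 rpm, dir flips to −; running = −1824.7146
Stage 4 [71T→52T]: ω = 1824.7146×71/52 = 2491.4373 rpm, dir flips to +; running = +2491.4373
Stage 5 [52T→84T]: ω = 2491.4373×52/84 = 1542.3183 rpm, dir flips to −; running = −1542.3183
Stage 6 [90T→33T]: ω = 1542.3183×90/33 = 4206.3227 rpm, dir flips to +; running = +4206.3227

+4206.3227 rpm (same as input, |ω| = 4206.3227 rpm)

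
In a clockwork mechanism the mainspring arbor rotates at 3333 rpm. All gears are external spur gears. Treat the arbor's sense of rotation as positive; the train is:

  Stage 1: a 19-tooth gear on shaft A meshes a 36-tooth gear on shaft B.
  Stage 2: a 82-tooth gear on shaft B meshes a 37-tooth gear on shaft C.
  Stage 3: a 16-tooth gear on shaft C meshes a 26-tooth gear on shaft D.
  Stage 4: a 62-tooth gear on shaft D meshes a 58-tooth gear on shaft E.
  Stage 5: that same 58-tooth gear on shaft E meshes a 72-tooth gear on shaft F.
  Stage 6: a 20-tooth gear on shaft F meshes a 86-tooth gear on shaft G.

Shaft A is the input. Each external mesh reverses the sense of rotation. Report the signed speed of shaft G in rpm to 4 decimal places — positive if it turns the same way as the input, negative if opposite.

Stage 1 [19T→36T]: ω = 3333.0000×19/36 = 1759.0833 rpm, dir flips to −; running = −1759.0833
Stage 2 [82T→37T]: ω = 1759.0833×82/37 = 3898.5090 rpm, dir flips to +; running = +3898.5090
Stage 3 [16T→26T]: ω = 3898.5090×16/26 = 2399.0825 rpm, dir flips to −; running = −2399.0825
Stage 4 [62T→58T]: ω = 2399.0825×62/58 = 2564.5364 rpm, dir flips to +; running = +2564.5364
Stage 5 [58T→72T]: ω = 2564.5364×58/72 = 2065.8766 rpm, dir flips to −; running = −2065.8766
Stage 6 [20T→86T]: ω = 2065.8766×20/86 = 480.4364 rpm, dir flips to +; running = +480.4364

+480.4364 rpm (same as input, |ω| = 480.4364 rpm)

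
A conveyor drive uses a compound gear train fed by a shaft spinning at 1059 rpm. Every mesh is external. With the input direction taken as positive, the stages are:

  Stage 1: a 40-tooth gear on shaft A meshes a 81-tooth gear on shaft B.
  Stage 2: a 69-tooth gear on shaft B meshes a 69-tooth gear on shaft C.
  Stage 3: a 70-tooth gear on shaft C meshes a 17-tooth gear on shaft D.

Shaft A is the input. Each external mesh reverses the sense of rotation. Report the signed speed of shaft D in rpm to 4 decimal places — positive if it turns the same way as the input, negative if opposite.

Stage 1 [40T→81T]: ω = 1059.0000×40/81 = 522.9630 rpm, dir flips to −; running = −522.9630
Stage 2 [69T→69T]: ω = 522.9630×69/69 = 522.9630 rpm, dir flips to +; running = +522.9630
Stage 3 [70T→17T]: ω = 522.9630×70/17 = 2153.3769 rpm, dir flips to −; running = −2153.3769

-2153.3769 rpm (opposite to input, |ω| = 2153.3769 rpm)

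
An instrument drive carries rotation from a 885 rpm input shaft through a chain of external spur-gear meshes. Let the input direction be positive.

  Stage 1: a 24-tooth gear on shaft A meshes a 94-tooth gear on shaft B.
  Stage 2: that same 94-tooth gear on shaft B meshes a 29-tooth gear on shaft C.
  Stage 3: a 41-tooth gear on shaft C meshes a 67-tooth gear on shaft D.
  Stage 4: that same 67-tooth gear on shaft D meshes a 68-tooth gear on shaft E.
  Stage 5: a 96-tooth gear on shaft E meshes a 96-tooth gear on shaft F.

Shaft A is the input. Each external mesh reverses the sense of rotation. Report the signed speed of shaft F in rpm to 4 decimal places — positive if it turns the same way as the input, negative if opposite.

-441.6024 rpm (opposite to input, |ω| = 441.6024 rpm)

Stage 1 [24T→94T]: ω = 885.0000×24/94 = 225.9574 rpm, dir flips to −; running = −225.9574
Stage 2 [94T→29T]: ω = 225.9574×94/29 = 732.4138 rpm, dir flips to +; running = +732.4138
Stage 3 [41T→67T]: ω = 732.4138×41/67 = 448.1935 rpm, dir flips to −; running = −448.1935
Stage 4 [67T→68T]: ω = 448.1935×67/68 = 441.6024 rpm, dir flips to +; running = +441.6024
Stage 5 [96T→96T]: ω = 441.6024×96/96 = 441.6024 rpm, dir flips to −; running = −441.6024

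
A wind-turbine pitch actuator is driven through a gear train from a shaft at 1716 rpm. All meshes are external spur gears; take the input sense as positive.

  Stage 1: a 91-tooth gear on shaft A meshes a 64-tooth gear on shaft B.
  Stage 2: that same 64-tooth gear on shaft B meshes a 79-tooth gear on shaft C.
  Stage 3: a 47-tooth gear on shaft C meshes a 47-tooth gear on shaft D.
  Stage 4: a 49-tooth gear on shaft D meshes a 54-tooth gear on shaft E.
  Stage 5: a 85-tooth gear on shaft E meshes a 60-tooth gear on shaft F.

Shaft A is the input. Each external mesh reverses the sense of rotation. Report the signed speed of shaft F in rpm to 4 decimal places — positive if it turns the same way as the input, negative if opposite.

-2540.9820 rpm (opposite to input, |ω| = 2540.9820 rpm)

Stage 1 [91T→64T]: ω = 1716.0000×91/64 = 2439.9375 rpm, dir flips to −; running = −2439.9375
Stage 2 [64T→79T]: ω = 2439.9375×64/79 = 1976.6582 rpm, dir flips to +; running = +1976.6582
Stage 3 [47T→47T]: ω = 1976.6582×47/47 = 1976.6582 rpm, dir flips to −; running = −1976.6582
Stage 4 [49T→54T]: ω = 1976.6582×49/54 = 1793.6343 rpm, dir flips to +; running = +1793.6343
Stage 5 [85T→60T]: ω = 1793.6343×85/60 = 2540.9820 rpm, dir flips to −; running = −2540.9820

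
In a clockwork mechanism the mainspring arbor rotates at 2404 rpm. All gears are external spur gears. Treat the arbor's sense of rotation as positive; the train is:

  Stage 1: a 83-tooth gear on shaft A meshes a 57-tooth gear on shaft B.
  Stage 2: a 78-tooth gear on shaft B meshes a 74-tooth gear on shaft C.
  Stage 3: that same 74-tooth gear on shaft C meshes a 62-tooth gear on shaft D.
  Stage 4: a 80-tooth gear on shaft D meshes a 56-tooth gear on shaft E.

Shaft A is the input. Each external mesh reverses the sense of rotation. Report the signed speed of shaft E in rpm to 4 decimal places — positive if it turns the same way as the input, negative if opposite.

+6291.3316 rpm (same as input, |ω| = 6291.3316 rpm)

Stage 1 [83T→57T]: ω = 2404.0000×83/57 = 3500.5614 rpm, dir flips to −; running = −3500.5614
Stage 2 [78T→74T]: ω = 3500.5614×78/74 = 3689.7809 rpm, dir flips to +; running = +3689.7809
Stage 3 [74T→62T]: ω = 3689.7809×74/62 = 4403.9321 rpm, dir flips to −; running = −4403.9321
Stage 4 [80T→56T]: ω = 4403.9321×80/56 = 6291.3316 rpm, dir flips to +; running = +6291.3316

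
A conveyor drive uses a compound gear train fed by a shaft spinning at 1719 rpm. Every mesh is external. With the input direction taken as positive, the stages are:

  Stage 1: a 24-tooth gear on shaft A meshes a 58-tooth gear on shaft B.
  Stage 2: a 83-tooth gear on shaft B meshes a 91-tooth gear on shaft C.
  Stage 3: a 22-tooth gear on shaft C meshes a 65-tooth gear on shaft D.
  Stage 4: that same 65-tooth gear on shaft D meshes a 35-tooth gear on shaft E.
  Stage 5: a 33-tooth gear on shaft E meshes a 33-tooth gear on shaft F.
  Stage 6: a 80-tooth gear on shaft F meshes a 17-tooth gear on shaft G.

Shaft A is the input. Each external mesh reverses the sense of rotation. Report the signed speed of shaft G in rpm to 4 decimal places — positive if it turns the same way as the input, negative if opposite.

Stage 1 [24T→58T]: ω = 1719.0000×24/58 = 711.3103 rpm, dir flips to −; running = −711.3103
Stage 2 [83T→91T]: ω = 711.3103×83/91 = 648.7776 rpm, dir flips to +; running = +648.7776
Stage 3 [22T→65T]: ω = 648.7776×22/65 = 219.5863 rpm, dir flips to −; running = −219.5863
Stage 4 [65T→35T]: ω = 219.5863×65/35 = 407.8030 rpm, dir flips to +; running = +407.8030
Stage 5 [33T→33T]: ω = 407.8030×33/33 = 407.8030 rpm, dir flips to −; running = −407.8030
Stage 6 [80T→17T]: ω = 407.8030×80/17 = 1919.0731 rpm, dir flips to +; running = +1919.0731

+1919.0731 rpm (same as input, |ω| = 1919.0731 rpm)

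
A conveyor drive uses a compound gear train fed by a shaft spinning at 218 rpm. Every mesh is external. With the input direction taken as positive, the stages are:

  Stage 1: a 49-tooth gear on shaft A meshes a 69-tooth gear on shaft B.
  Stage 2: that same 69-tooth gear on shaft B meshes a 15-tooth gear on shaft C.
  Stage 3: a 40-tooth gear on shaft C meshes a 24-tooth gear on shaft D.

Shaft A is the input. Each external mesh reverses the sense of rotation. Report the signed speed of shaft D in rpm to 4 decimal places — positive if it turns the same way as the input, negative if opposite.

-1186.8889 rpm (opposite to input, |ω| = 1186.8889 rpm)

Stage 1 [49T→69T]: ω = 218.0000×49/69 = 154.8116 rpm, dir flips to −; running = −154.8116
Stage 2 [69T→15T]: ω = 154.8116×69/15 = 712.1333 rpm, dir flips to +; running = +712.1333
Stage 3 [40T→24T]: ω = 712.1333×40/24 = 1186.8889 rpm, dir flips to −; running = −1186.8889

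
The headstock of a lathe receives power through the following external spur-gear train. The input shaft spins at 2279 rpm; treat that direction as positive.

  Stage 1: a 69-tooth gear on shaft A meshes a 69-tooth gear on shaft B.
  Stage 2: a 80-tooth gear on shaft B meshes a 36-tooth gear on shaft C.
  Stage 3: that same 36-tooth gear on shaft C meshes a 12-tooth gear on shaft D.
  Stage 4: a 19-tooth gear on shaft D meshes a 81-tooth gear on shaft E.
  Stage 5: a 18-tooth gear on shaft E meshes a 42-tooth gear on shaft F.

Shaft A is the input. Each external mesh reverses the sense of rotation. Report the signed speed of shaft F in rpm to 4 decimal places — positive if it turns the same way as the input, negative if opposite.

-1527.3721 rpm (opposite to input, |ω| = 1527.3721 rpm)

Stage 1 [69T→69T]: ω = 2279.0000×69/69 = 2279.0000 rpm, dir flips to −; running = −2279.0000
Stage 2 [80T→36T]: ω = 2279.0000×80/36 = 5064.4444 rpm, dir flips to +; running = +5064.4444
Stage 3 [36T→12T]: ω = 5064.4444×36/12 = 15193.3333 rpm, dir flips to −; running = −15193.3333
Stage 4 [19T→81T]: ω = 15193.3333×19/81 = 3563.8683 rpm, dir flips to +; running = +3563.8683
Stage 5 [18T→42T]: ω = 3563.8683×18/42 = 1527.3721 rpm, dir flips to −; running = −1527.3721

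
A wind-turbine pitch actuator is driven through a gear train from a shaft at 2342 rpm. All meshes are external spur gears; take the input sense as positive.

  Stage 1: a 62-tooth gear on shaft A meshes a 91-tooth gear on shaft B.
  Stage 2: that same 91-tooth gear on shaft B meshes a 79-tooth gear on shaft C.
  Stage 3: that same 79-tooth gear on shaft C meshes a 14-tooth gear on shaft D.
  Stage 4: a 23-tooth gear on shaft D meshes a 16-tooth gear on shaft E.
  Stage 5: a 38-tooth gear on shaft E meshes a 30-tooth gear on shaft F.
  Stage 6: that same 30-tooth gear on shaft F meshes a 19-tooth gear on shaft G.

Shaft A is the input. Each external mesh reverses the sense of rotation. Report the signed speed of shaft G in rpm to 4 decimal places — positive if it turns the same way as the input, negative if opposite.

Stage 1 [62T→91T]: ω = 2342.0000×62/91 = 1595.6484 rpm, dir flips to −; running = −1595.6484
Stage 2 [91T→79T]: ω = 1595.6484×91/79 = 1838.0253 rpm, dir flips to +; running = +1838.0253
Stage 3 [79T→14T]: ω = 1838.0253×79/14 = 10371.7143 rpm, dir flips to −; running = −10371.7143
Stage 4 [23T→16T]: ω = 10371.7143×23/16 = 14909.3393 rpm, dir flips to +; running = +14909.3393
Stage 5 [38T→30T]: ω = 14909.3393×38/30 = 18885.1631 rpm, dir flips to −; running = −18885.1631
Stage 6 [30T→19T]: ω = 18885.1631×30/19 = 29818.6786 rpm, dir flips to +; running = +29818.6786

+29818.6786 rpm (same as input, |ω| = 29818.6786 rpm)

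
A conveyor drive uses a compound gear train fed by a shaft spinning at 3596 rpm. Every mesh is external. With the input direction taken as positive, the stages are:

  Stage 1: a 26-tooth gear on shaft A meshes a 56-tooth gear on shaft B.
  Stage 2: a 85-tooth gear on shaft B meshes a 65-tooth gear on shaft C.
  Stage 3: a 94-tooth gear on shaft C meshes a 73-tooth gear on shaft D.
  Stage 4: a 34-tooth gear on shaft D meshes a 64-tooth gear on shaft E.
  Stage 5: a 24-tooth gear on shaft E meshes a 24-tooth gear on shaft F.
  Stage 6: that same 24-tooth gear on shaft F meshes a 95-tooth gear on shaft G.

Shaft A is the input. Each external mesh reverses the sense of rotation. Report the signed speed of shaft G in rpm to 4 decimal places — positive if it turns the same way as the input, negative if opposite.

Stage 1 [26T→56T]: ω = 3596.0000×26/56 = 1669.5714 rpm, dir flips to −; running = −1669.5714
Stage 2 [85T→65T]: ω = 1669.5714×85/65 = 2183.2857 rpm, dir flips to +; running = +2183.2857
Stage 3 [94T→73T]: ω = 2183.2857×94/73 = 2811.3542 rpm, dir flips to −; running = −2811.3542
Stage 4 [34T→64T]: ω = 2811.3542×34/64 = 1493.5319 rpm, dir flips to +; running = +1493.5319
Stage 5 [24T→24T]: ω = 1493.5319×24/24 = 1493.5319 rpm, dir flips to −; running = −1493.5319
Stage 6 [24T→95T]: ω = 1493.5319×24/95 = 377.3133 rpm, dir flips to +; running = +377.3133

+377.3133 rpm (same as input, |ω| = 377.3133 rpm)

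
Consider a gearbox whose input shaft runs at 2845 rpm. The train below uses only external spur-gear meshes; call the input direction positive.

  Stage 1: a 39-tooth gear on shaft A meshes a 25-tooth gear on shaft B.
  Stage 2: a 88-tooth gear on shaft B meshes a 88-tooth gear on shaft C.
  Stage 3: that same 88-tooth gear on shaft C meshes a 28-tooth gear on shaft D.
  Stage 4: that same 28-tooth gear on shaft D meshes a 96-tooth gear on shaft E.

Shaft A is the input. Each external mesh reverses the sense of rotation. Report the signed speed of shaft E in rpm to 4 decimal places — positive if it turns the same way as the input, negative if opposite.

+4068.3500 rpm (same as input, |ω| = 4068.3500 rpm)

Stage 1 [39T→25T]: ω = 2845.0000×39/25 = 4438.2000 rpm, dir flips to −; running = −4438.2000
Stage 2 [88T→88T]: ω = 4438.2000×88/88 = 4438.2000 rpm, dir flips to +; running = +4438.2000
Stage 3 [88T→28T]: ω = 4438.2000×88/28 = 13948.6286 rpm, dir flips to −; running = −13948.6286
Stage 4 [28T→96T]: ω = 13948.6286×28/96 = 4068.3500 rpm, dir flips to +; running = +4068.3500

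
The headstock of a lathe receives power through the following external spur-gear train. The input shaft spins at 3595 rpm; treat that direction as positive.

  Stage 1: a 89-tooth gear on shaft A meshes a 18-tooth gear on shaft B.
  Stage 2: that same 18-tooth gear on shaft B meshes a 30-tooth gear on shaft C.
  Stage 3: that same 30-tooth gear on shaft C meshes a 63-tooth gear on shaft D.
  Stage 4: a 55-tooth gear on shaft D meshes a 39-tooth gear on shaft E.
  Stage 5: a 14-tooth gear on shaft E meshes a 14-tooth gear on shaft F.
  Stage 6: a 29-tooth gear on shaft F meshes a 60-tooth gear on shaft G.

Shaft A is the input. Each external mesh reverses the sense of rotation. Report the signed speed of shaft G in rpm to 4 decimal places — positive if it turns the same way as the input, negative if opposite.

Stage 1 [89T→18T]: ω = 3595.0000×89/18 = 17775.2778 rpm, dir flips to −; running = −17775.2778
Stage 2 [18T→30T]: ω = 17775.2778×18/30 = 10665.1667 rpm, dir flips to +; running = +10665.1667
Stage 3 [30T→63T]: ω = 10665.1667×30/63 = 5078.6508 rpm, dir flips to −; running = −5078.6508
Stage 4 [55T→39T]: ω = 5078.6508×55/39 = 7162.1998 rpm, dir flips to +; running = +7162.1998
Stage 5 [14T→14T]: ω = 7162.1998×14/14 = 7162.1998 rpm, dir flips to −; running = −7162.1998
Stage 6 [29T→60T]: ω = 7162.1998×29/60 = 3461.7299 rpm, dir flips to +; running = +3461.7299

+3461.7299 rpm (same as input, |ω| = 3461.7299 rpm)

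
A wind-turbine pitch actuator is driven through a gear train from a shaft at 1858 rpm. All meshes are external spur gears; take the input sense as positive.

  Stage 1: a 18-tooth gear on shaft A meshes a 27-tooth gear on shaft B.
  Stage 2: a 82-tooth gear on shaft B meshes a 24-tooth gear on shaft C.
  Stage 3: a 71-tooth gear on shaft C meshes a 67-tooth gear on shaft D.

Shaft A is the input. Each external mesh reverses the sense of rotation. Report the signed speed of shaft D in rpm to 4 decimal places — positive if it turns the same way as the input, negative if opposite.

-4484.7745 rpm (opposite to input, |ω| = 4484.7745 rpm)

Stage 1 [18T→27T]: ω = 1858.0000×18/27 = 1238.6667 rpm, dir flips to −; running = −1238.6667
Stage 2 [82T→24T]: ω = 1238.6667×82/24 = 4232.1111 rpm, dir flips to +; running = +4232.1111
Stage 3 [71T→67T]: ω = 4232.1111×71/67 = 4484.7745 rpm, dir flips to −; running = −4484.7745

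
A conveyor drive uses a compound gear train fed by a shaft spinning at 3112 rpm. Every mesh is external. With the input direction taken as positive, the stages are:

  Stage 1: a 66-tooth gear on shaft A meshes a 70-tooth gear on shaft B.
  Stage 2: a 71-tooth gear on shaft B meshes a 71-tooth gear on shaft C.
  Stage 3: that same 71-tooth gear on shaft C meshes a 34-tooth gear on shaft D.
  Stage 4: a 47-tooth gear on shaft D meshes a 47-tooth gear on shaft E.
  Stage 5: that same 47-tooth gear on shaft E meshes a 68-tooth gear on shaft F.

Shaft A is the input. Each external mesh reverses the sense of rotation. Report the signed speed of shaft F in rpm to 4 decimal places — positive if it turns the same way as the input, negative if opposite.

-4235.0043 rpm (opposite to input, |ω| = 4235.0043 rpm)

Stage 1 [66T→70T]: ω = 3112.0000×66/70 = 2934.1714 rpm, dir flips to −; running = −2934.1714
Stage 2 [71T→71T]: ω = 2934.1714×71/71 = 2934.1714 rpm, dir flips to +; running = +2934.1714
Stage 3 [71T→34T]: ω = 2934.1714×71/34 = 6127.2403 rpm, dir flips to −; running = −6127.2403
Stage 4 [47T→47T]: ω = 6127.2403×47/47 = 6127.2403 rpm, dir flips to +; running = +6127.2403
Stage 5 [47T→68T]: ω = 6127.2403×47/68 = 4235.0043 rpm, dir flips to −; running = −4235.0043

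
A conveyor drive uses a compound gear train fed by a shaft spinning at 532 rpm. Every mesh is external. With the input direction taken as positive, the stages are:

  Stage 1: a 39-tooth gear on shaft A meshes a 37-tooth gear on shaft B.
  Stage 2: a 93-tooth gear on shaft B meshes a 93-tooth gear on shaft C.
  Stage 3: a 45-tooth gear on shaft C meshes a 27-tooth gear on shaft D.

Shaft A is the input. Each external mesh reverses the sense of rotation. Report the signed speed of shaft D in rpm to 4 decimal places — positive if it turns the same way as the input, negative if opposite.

-934.5946 rpm (opposite to input, |ω| = 934.5946 rpm)

Stage 1 [39T→37T]: ω = 532.0000×39/37 = 560.7568 rpm, dir flips to −; running = −560.7568
Stage 2 [93T→93T]: ω = 560.7568×93/93 = 560.7568 rpm, dir flips to +; running = +560.7568
Stage 3 [45T→27T]: ω = 560.7568×45/27 = 934.5946 rpm, dir flips to −; running = −934.5946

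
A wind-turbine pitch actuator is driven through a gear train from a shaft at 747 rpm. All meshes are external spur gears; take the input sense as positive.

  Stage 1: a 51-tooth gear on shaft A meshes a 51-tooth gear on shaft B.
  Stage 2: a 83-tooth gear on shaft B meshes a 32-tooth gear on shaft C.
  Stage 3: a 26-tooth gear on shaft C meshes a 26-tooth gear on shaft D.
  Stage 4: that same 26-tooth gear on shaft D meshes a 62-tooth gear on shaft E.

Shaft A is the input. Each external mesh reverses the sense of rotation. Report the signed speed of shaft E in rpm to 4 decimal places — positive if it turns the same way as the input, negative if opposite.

+812.5131 rpm (same as input, |ω| = 812.5131 rpm)

Stage 1 [51T→51T]: ω = 747.0000×51/51 = 747.0000 rpm, dir flips to −; running = −747.0000
Stage 2 [83T→32T]: ω = 747.0000×83/32 = 1937.5312 rpm, dir flips to +; running = +1937.5312
Stage 3 [26T→26T]: ω = 1937.5312×26/26 = 1937.5312 rpm, dir flips to −; running = −1937.5312
Stage 4 [26T→62T]: ω = 1937.5312×26/62 = 812.5131 rpm, dir flips to +; running = +812.5131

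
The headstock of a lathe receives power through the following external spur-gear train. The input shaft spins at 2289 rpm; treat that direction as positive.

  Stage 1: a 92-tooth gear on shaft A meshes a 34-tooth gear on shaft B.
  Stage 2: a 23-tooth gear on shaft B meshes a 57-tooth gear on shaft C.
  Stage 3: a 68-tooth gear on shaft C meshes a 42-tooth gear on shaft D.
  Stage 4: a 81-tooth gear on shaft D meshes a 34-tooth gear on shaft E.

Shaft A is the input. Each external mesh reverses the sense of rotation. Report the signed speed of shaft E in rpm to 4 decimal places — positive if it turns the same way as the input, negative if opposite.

+9639.9195 rpm (same as input, |ω| = 9639.9195 rpm)

Stage 1 [92T→34T]: ω = 2289.0000×92/34 = 6193.7647 rpm, dir flips to −; running = −6193.7647
Stage 2 [23T→57T]: ω = 6193.7647×23/57 = 2499.2384 rpm, dir flips to +; running = +2499.2384
Stage 3 [68T→42T]: ω = 2499.2384×68/42 = 4046.3860 rpm, dir flips to −; running = −4046.3860
Stage 4 [81T→34T]: ω = 4046.3860×81/34 = 9639.9195 rpm, dir flips to +; running = +9639.9195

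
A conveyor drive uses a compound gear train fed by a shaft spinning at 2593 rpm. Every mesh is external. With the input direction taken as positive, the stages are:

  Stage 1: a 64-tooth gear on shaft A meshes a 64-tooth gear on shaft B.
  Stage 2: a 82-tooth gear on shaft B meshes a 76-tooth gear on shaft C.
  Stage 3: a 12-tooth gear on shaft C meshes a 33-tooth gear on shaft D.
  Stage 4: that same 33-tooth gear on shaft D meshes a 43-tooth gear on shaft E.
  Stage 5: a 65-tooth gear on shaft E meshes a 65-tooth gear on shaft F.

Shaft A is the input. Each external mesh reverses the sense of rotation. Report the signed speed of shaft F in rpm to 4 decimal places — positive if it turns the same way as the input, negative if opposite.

Stage 1 [64T→64T]: ω = 2593.0000×64/64 = 2593.0000 rpm, dir flips to −; running = −2593.0000
Stage 2 [82T→76T]: ω = 2593.0000×82/76 = 2797.7105 rpm, dir flips to +; running = +2797.7105
Stage 3 [12T→33T]: ω = 2797.7105×12/33 = 1017.3493 rpm, dir flips to −; running = −1017.3493
Stage 4 [33T→43T]: ω = 1017.3493×33/43 = 780.7564 rpm, dir flips to +; running = +780.7564
Stage 5 [65T→65T]: ω = 780.7564×65/65 = 780.7564 rpm, dir flips to −; running = −780.7564

-780.7564 rpm (opposite to input, |ω| = 780.7564 rpm)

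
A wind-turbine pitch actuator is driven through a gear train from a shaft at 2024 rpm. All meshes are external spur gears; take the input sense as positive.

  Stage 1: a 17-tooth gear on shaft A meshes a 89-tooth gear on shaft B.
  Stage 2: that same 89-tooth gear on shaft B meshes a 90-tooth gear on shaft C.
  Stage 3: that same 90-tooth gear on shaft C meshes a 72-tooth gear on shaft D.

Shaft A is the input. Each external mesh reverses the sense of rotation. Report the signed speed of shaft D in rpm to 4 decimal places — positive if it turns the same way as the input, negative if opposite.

-477.8889 rpm (opposite to input, |ω| = 477.8889 rpm)

Stage 1 [17T→89T]: ω = 2024.0000×17/89 = 386.6067 rpm, dir flips to −; running = −386.6067
Stage 2 [89T→90T]: ω = 386.6067×89/90 = 382.3111 rpm, dir flips to +; running = +382.3111
Stage 3 [90T→72T]: ω = 382.3111×90/72 = 477.8889 rpm, dir flips to −; running = −477.8889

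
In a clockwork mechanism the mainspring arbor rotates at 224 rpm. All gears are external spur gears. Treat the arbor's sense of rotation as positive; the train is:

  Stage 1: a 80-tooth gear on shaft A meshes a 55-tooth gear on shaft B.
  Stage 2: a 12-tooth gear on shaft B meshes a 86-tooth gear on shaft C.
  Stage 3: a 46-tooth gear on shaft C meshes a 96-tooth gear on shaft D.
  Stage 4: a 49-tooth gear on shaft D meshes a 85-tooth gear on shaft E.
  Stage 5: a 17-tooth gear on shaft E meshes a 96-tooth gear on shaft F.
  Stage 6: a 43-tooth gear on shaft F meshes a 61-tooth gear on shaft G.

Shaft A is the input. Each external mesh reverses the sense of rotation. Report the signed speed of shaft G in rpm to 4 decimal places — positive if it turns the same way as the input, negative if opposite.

Stage 1 [80T→55T]: ω = 224.0000×80/55 = 325.8182 rpm, dir flips to −; running = −325.8182
Stage 2 [12T→86T]: ω = 325.8182×12/86 = 45.4630 rpm, dir flips to +; running = +45.4630
Stage 3 [46T→96T]: ω = 45.4630×46/96 = 21.7844 rpm, dir flips to −; running = −21.7844
Stage 4 [49T→85T]: ω = 21.7844×49/85 = 12.5580 rpm, dir flips to +; running = +12.5580
Stage 5 [17T→96T]: ω = 12.5580×17/96 = 2.2238 rpm, dir flips to −; running = −2.2238
Stage 6 [43T→61T]: ω = 2.2238×43/61 = 1.5676 rpm, dir flips to +; running = +1.5676

+1.5676 rpm (same as input, |ω| = 1.5676 rpm)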